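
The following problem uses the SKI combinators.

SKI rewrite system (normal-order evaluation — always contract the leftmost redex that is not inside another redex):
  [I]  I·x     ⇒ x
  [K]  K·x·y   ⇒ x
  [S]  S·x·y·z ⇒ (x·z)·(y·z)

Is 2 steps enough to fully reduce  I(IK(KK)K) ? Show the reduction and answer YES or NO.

Answer: NO — after 2 steps the term is K(KK)K, not yet normal

Reduction:
  start: I(IK(KK)K)
  step 1: IK(KK)K
  step 2: K(KK)K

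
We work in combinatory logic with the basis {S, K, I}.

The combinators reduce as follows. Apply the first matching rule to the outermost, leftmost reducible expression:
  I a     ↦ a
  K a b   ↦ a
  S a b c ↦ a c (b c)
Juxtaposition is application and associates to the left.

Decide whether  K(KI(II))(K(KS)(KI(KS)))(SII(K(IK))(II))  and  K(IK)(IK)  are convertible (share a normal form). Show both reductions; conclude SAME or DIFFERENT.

Term A:
  start: K(KI(II))(K(KS)(KI(KS)))(SII(K(IK))(II))
  [1] KI(II)(SII(K(IK))(II))
  [2] I(SII(K(IK))(II))
  [3] SII(K(IK))(II)
  [4] I(K(IK))(I(K(IK)))(II)
  [5] K(IK)(I(K(IK)))(II)
  [6] IK(II)
  [7] K(II)
  [8] KI

Term B:
  start: K(IK)(IK)
  [1] IK
  [2] K

Answer: DIFFERENT — A ⇓ KI, B ⇓ K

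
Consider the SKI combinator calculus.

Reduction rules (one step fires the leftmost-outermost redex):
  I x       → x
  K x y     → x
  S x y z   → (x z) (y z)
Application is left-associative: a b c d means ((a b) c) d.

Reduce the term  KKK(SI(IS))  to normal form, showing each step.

Answer: normal form = K(SIS)  (in 2 steps)

Working:
  start: KKK(SI(IS))
  [1] K(SI(IS))
  [2] K(SIS)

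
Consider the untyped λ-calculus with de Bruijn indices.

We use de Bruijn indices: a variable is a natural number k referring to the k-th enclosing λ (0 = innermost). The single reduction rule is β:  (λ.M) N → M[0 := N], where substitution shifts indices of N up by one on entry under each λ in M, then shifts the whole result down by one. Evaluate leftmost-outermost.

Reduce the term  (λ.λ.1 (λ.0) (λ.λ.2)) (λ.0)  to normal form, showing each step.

  start: (λ.λ.1 (λ.0) (λ.λ.2)) (λ.0)
  →1  λ.(λ.0) (λ.0) (λ.λ.2)
  →2  λ.(λ.0) (λ.λ.2)
  →3  λ.λ.λ.2

Answer: normal form = λ.λ.λ.2  (in 3 steps)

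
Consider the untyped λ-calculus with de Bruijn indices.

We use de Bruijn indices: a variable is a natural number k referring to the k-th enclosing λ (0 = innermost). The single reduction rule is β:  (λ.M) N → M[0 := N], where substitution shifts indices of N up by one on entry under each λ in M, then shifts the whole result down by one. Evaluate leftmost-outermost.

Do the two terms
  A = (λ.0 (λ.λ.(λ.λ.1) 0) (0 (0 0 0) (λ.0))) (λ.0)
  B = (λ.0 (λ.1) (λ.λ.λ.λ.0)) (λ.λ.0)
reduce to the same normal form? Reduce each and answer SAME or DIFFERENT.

Term A:
  start: (λ.0 (λ.λ.(λ.λ.1) 0) (0 (0 0 0) (λ.0))) (λ.0)
  step 1: (λ.0) (λ.λ.(λ.λ.1) 0) ((λ.0) ((λ.0) (λ.0) (λ.0)) (λ.0))
  step 2: (λ.λ.(λ.λ.1) 0) ((λ.0) ((λ.0) (λ.0) (λ.0)) (λ.0))
  step 3: λ.(λ.λ.1) 0
  step 4: λ.λ.1

Term B:
  start: (λ.0 (λ.1) (λ.λ.λ.λ.0)) (λ.λ.0)
  step 1: (λ.λ.0) (λ.λ.λ.0) (λ.λ.λ.λ.0)
  step 2: (λ.0) (λ.λ.λ.λ.0)
  step 3: λ.λ.λ.λ.0

Answer: DIFFERENT — A ⇓ λ.λ.1, B ⇓ λ.λ.λ.λ.0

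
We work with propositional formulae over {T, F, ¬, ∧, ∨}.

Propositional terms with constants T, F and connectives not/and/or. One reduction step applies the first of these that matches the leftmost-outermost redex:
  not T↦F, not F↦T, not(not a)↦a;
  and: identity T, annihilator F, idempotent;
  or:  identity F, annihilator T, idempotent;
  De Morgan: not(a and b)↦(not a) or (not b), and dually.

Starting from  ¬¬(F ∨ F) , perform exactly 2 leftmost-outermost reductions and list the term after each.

Answer: after 2 steps: F

Derivation:
  start: ¬¬(F ∨ F)
  [1] F ∨ F
  [2] F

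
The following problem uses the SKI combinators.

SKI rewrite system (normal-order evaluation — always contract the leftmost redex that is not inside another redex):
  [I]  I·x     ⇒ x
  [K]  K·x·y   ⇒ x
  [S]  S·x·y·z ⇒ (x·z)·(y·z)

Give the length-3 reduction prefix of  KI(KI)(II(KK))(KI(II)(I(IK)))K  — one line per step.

Answer: after 3 steps: I(KK)(KI(II)(I(IK)))K

Working:
  start: KI(KI)(II(KK))(KI(II)(I(IK)))K
  →1  I(II(KK))(KI(II)(I(IK)))K
  →2  II(KK)(KI(II)(I(IK)))K
  →3  I(KK)(KI(II)(I(IK)))K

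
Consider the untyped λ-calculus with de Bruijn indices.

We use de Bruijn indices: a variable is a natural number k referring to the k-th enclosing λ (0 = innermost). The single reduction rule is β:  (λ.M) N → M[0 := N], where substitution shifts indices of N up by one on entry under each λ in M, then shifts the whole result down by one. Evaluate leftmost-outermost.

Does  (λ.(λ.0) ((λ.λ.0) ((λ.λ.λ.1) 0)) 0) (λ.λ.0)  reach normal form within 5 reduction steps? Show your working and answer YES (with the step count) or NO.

  start: (λ.(λ.0) ((λ.λ.0) ((λ.λ.λ.1) 0)) 0) (λ.λ.0)
  →1  (λ.0) ((λ.λ.0) ((λ.λ.λ.1) (λ.λ.0))) (λ.λ.0)
  →2  (λ.λ.0) ((λ.λ.λ.1) (λ.λ.0)) (λ.λ.0)
  →3  (λ.0) (λ.λ.0)
  →4  λ.λ.0

Answer: YES — reaches normal form λ.λ.0 in 4 ≤ 5 steps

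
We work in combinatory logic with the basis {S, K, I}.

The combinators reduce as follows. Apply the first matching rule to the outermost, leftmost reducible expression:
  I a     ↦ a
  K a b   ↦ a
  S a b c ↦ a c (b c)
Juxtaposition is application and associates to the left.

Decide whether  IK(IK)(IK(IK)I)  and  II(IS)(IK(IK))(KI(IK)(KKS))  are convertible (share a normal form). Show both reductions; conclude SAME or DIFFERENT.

Answer: DIFFERENT — A ⇓ K, B ⇓ S(KK)K

Reduction:
Term A:
  start: IK(IK)(IK(IK)I)
  →1  K(IK)(IK(IK)I)
  →2  IK
  →3  K

Term B:
  start: II(IS)(IK(IK))(KI(IK)(KKS))
  →1  I(IS)(IK(IK))(KI(IK)(KKS))
  →2  IS(IK(IK))(KI(IK)(KKS))
  →3  S(IK(IK))(KI(IK)(KKS))
  →4  S(K(IK))(KI(IK)(KKS))
  →5  S(KK)(KI(IK)(KKS))
  →6  S(KK)(I(KKS))
  →7  S(KK)(KKS)
  →8  S(KK)K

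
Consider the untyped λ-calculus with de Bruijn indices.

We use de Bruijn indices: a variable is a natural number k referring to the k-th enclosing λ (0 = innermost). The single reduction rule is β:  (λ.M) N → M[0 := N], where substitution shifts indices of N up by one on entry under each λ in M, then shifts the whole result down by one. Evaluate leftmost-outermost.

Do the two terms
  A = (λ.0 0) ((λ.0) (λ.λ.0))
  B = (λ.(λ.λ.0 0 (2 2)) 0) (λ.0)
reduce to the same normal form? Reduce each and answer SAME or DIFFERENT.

Answer: DIFFERENT — A ⇓ λ.0, B ⇓ λ.0 0 (λ.0)

Working:
Term A:
  start: (λ.0 0) ((λ.0) (λ.λ.0))
  [1] (λ.0) (λ.λ.0) ((λ.0) (λ.λ.0))
  [2] (λ.λ.0) ((λ.0) (λ.λ.0))
  [3] λ.0

Term B:
  start: (λ.(λ.λ.0 0 (2 2)) 0) (λ.0)
  [1] (λ.λ.0 0 ((λ.0) (λ.0))) (λ.0)
  [2] λ.0 0 ((λ.0) (λ.0))
  [3] λ.0 0 (λ.0)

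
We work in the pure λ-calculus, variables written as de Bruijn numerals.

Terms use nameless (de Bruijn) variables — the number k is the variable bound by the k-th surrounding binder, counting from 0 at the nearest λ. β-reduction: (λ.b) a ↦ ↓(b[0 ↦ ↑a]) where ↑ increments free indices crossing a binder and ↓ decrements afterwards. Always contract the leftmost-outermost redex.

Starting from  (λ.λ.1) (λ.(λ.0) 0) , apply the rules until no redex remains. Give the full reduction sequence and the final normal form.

Answer: normal form = λ.λ.0  (in 2 steps)

Working:
  start: (λ.λ.1) (λ.(λ.0) 0)
  [1] λ.λ.(λ.0) 0
  [2] λ.λ.0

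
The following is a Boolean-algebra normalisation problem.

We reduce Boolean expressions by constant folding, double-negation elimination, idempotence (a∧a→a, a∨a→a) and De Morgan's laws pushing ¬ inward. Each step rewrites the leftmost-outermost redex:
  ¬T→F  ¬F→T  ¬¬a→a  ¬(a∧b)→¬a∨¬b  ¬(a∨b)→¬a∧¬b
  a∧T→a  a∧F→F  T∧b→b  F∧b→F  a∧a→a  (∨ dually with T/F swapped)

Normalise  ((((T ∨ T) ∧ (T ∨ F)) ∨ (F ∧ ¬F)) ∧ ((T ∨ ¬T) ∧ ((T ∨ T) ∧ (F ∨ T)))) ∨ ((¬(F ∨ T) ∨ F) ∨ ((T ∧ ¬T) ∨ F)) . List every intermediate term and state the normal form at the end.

Answer: normal form = T  (in 11 steps)

Working:
  start: ((((T ∨ T) ∧ (T ∨ F)) ∨ (F ∧ ¬F)) ∧ ((T ∨ ¬T) ∧ ((T ∨ T) ∧ (F ∨ T)))) ∨ ((¬(F ∨ T) ∨ F) ∨ ((T ∧ ¬T) ∨ F))
  →1  (((T ∧ (T ∨ F)) ∨ (F ∧ ¬F)) ∧ ((T ∨ ¬T) ∧ ((T ∨ T) ∧ (F ∨ T)))) ∨ ((¬(F ∨ T) ∨ F) ∨ ((T ∧ ¬T) ∨ F))
  →2  (((T ∨ F) ∨ (F ∧ ¬F)) ∧ ((T ∨ ¬T) ∧ ((T ∨ T) ∧ (F ∨ T)))) ∨ ((¬(F ∨ T) ∨ F) ∨ ((T ∧ ¬T) ∨ F))
  →3  ((T ∨ (F ∧ ¬F)) ∧ ((T ∨ ¬T) ∧ ((T ∨ T) ∧ (F ∨ T)))) ∨ ((¬(F ∨ T) ∨ F) ∨ ((T ∧ ¬T) ∨ F))
  →4  (T ∧ ((T ∨ ¬T) ∧ ((T ∨ T) ∧ (F ∨ T)))) ∨ ((¬(F ∨ T) ∨ F) ∨ ((T ∧ ¬T) ∨ F))
  →5  ((T ∨ ¬T) ∧ ((T ∨ T) ∧ (F ∨ T))) ∨ ((¬(F ∨ T) ∨ F) ∨ ((T ∧ ¬T) ∨ F))
  →6  (T ∧ ((T ∨ T) ∧ (F ∨ T))) ∨ ((¬(F ∨ T) ∨ F) ∨ ((T ∧ ¬T) ∨ F))
  →7  ((T ∨ T) ∧ (F ∨ T)) ∨ ((¬(F ∨ T) ∨ F) ∨ ((T ∧ ¬T) ∨ F))
  →8  (T ∧ (F ∨ T)) ∨ ((¬(F ∨ T) ∨ F) ∨ ((T ∧ ¬T) ∨ F))
  →9  (F ∨ T) ∨ ((¬(F ∨ T) ∨ F) ∨ ((T ∧ ¬T) ∨ F))
  →10  T ∨ ((¬(F ∨ T) ∨ F) ∨ ((T ∧ ¬T) ∨ F))
  →11  T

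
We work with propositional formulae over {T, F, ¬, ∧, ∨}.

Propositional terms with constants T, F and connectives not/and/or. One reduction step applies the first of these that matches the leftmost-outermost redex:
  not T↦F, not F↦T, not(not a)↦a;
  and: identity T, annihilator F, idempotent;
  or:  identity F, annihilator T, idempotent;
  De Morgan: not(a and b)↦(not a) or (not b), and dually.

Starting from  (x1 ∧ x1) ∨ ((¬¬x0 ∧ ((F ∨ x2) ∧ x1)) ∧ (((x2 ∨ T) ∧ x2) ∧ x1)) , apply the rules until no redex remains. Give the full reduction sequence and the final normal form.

Answer: normal form = x1 ∨ ((x0 ∧ (x2 ∧ x1)) ∧ (x2 ∧ x1))  (in 5 steps)

Working:
  start: (x1 ∧ x1) ∨ ((¬¬x0 ∧ ((F ∨ x2) ∧ x1)) ∧ (((x2 ∨ T) ∧ x2) ∧ x1))
  [1] x1 ∨ ((¬¬x0 ∧ ((F ∨ x2) ∧ x1)) ∧ (((x2 ∨ T) ∧ x2) ∧ x1))
  [2] x1 ∨ ((x0 ∧ ((F ∨ x2) ∧ x1)) ∧ (((x2 ∨ T) ∧ x2) ∧ x1))
  [3] x1 ∨ ((x0 ∧ (x2 ∧ x1)) ∧ (((x2 ∨ T) ∧ x2) ∧ x1))
  [4] x1 ∨ ((x0 ∧ (x2 ∧ x1)) ∧ ((T ∧ x2) ∧ x1))
  [5] x1 ∨ ((x0 ∧ (x2 ∧ x1)) ∧ (x2 ∧ x1))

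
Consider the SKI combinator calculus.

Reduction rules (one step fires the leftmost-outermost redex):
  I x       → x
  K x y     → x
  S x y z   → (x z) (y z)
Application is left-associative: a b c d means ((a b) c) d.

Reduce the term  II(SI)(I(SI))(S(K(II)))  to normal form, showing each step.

Answer: normal form = S(KI)(SI(S(KI)))  (in 7 steps)

Working:
  start: II(SI)(I(SI))(S(K(II)))
  [1] I(SI)(I(SI))(S(K(II)))
  [2] SI(I(SI))(S(K(II)))
  [3] I(S(K(II)))(I(SI)(S(K(II))))
  [4] S(K(II))(I(SI)(S(K(II))))
  [5] S(KI)(I(SI)(S(K(II))))
  [6] S(KI)(SI(S(K(II))))
  [7] S(KI)(SI(S(KI)))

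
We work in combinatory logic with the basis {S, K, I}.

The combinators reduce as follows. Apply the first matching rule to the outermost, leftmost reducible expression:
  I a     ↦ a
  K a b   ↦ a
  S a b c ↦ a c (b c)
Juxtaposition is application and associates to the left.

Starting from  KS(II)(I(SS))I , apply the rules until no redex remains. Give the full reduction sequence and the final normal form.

Answer: normal form = S(SS)I  (in 2 steps)

Working:
  start: KS(II)(I(SS))I
  [1] S(I(SS))I
  [2] S(SS)I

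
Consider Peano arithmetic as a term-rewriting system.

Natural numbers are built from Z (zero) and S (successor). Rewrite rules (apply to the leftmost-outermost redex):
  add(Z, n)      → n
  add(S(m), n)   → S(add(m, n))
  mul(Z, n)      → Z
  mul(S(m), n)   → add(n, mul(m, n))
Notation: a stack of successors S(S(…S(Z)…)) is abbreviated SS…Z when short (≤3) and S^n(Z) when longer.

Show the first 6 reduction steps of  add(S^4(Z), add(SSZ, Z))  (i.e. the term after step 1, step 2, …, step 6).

  start: add(S^4(Z), add(SSZ, Z))
  [1] S(add(SSSZ, add(SSZ, Z)))
  [2] S(S(add(SSZ, add(SSZ, Z))))
  [3] S(S(S(add(SZ, add(SSZ, Z)))))
  [4] S(S(S(S(add(Z, add(SSZ, Z))))))
  [5] S(S(S(S(add(SSZ, Z)))))
  [6] S(S(S(S(S(add(SZ, Z))))))

Answer: after 6 steps: S(S(S(S(S(add(SZ, Z))))))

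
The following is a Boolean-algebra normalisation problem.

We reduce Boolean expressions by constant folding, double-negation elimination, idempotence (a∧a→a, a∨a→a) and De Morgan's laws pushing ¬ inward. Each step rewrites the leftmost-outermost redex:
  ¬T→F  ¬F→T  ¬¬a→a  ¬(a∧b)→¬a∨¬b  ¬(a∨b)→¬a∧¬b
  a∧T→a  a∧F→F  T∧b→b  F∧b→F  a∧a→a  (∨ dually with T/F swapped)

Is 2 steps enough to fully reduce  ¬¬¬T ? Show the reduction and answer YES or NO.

  start: ¬¬¬T
  step 1: ¬T
  step 2: F

Answer: YES — reaches normal form F in 2 ≤ 2 steps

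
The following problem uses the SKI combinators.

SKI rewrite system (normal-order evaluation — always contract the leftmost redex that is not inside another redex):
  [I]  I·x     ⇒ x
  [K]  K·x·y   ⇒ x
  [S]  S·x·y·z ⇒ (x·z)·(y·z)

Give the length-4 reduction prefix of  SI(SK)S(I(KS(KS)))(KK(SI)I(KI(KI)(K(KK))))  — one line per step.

  start: SI(SK)S(I(KS(KS)))(KK(SI)I(KI(KI)(K(KK))))
  →1  IS(SKS)(I(KS(KS)))(KK(SI)I(KI(KI)(K(KK))))
  →2  S(SKS)(I(KS(KS)))(KK(SI)I(KI(KI)(K(KK))))
  →3  SKS(KK(SI)I(KI(KI)(K(KK))))(I(KS(KS))(KK(SI)I(KI(KI)(K(KK)))))
  →4  K(KK(SI)I(KI(KI)(K(KK))))(S(KK(SI)I(KI(KI)(K(KK)))))(I(KS(KS))(KK(SI)I(KI(KI)(K(KK)))))

Answer: after 4 steps: K(KK(SI)I(KI(KI)(K(KK))))(S(KK(SI)I(KI(KI)(K(KK)))))(I(KS(KS))(KK(SI)I(KI(KI)(K(KK)))))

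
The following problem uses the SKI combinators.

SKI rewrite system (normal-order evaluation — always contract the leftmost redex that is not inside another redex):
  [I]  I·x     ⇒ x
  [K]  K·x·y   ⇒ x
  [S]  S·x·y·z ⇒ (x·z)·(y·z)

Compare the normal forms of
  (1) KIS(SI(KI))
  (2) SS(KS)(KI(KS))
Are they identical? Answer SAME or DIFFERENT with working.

Term A:
  start: KIS(SI(KI))
  [1] I(SI(KI))
  [2] SI(KI)

Term B:
  start: SS(KS)(KI(KS))
  [1] S(KI(KS))(KS(KI(KS)))
  [2] SI(KS(KI(KS)))
  [3] SIS

Answer: DIFFERENT — A ⇓ SI(KI), B ⇓ SIS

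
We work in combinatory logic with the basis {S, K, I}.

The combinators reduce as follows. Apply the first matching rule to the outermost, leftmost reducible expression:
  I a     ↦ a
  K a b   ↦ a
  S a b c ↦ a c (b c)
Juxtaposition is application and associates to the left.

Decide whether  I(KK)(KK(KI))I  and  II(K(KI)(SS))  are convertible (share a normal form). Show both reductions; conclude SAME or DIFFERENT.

Term A:
  start: I(KK)(KK(KI))I
  step 1: KK(KK(KI))I
  step 2: KI

Term B:
  start: II(K(KI)(SS))
  step 1: I(K(KI)(SS))
  step 2: K(KI)(SS)
  step 3: KI

Answer: SAME — A ⇓ KI, B ⇓ KI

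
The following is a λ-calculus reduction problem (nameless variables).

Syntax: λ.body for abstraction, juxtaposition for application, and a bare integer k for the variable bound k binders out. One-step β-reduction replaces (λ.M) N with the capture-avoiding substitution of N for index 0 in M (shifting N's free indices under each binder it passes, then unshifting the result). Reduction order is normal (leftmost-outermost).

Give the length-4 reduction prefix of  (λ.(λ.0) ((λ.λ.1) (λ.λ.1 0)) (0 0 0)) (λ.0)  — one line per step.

  start: (λ.(λ.0) ((λ.λ.1) (λ.λ.1 0)) (0 0 0)) (λ.0)
  →1  (λ.0) ((λ.λ.1) (λ.λ.1 0)) ((λ.0) (λ.0) (λ.0))
  →2  (λ.λ.1) (λ.λ.1 0) ((λ.0) (λ.0) (λ.0))
  →3  (λ.λ.λ.1 0) ((λ.0) (λ.0) (λ.0))
  →4  λ.λ.1 0

Answer: after 4 steps: λ.λ.1 0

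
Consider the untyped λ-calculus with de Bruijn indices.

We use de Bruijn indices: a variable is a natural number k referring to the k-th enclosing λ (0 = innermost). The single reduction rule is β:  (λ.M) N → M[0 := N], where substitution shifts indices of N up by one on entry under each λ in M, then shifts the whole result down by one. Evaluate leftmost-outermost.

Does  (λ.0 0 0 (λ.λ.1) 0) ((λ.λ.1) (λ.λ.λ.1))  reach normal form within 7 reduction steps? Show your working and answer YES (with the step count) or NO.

  start: (λ.0 0 0 (λ.λ.1) 0) ((λ.λ.1) (λ.λ.λ.1))
  →1  (λ.λ.1) (λ.λ.λ.1) ((λ.λ.1) (λ.λ.λ.1)) ((λ.λ.1) (λ.λ.λ.1)) (λ.λ.1) ((λ.λ.1) (λ.λ.λ.1))
  →2  (λ.λ.λ.λ.1) ((λ.λ.1) (λ.λ.λ.1)) ((λ.λ.1) (λ.λ.λ.1)) (λ.λ.1) ((λ.λ.1) (λ.λ.λ.1))
  →3  (λ.λ.λ.1) ((λ.λ.1) (λ.λ.λ.1)) (λ.λ.1) ((λ.λ.1) (λ.λ.λ.1))
  →4  (λ.λ.1) (λ.λ.1) ((λ.λ.1) (λ.λ.λ.1))
  →5  (λ.λ.λ.1) ((λ.λ.1) (λ.λ.λ.1))
  →6  λ.λ.1

Answer: YES — reaches normal form λ.λ.1 in 6 ≤ 7 steps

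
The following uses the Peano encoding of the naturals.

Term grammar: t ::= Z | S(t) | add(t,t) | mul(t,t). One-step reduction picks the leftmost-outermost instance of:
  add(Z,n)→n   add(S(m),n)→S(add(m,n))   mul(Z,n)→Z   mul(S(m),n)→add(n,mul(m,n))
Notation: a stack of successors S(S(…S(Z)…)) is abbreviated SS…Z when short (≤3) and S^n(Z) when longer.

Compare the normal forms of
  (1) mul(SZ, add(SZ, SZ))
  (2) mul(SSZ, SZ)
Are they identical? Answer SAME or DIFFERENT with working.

Answer: SAME — A ⇓ SSZ, B ⇓ SSZ

Working:
Term A:
  start: mul(SZ, add(SZ, SZ))
  [1] add(add(SZ, SZ), mul(Z, add(SZ, SZ)))
  [2] add(S(add(Z, SZ)), mul(Z, add(SZ, SZ)))
  [3] S(add(add(Z, SZ), mul(Z, add(SZ, SZ))))
  [4] S(add(SZ, mul(Z, add(SZ, SZ))))
  [5] S(S(add(Z, mul(Z, add(SZ, SZ)))))
  [6] S(S(mul(Z, add(SZ, SZ))))
  [7] SSZ

Term B:
  start: mul(SSZ, SZ)
  [1] add(SZ, mul(SZ, SZ))
  [2] S(add(Z, mul(SZ, SZ)))
  [3] S(mul(SZ, SZ))
  [4] S(add(SZ, mul(Z, SZ)))
  [5] S(S(add(Z, mul(Z, SZ))))
  [6] S(S(mul(Z, SZ)))
  [7] SSZ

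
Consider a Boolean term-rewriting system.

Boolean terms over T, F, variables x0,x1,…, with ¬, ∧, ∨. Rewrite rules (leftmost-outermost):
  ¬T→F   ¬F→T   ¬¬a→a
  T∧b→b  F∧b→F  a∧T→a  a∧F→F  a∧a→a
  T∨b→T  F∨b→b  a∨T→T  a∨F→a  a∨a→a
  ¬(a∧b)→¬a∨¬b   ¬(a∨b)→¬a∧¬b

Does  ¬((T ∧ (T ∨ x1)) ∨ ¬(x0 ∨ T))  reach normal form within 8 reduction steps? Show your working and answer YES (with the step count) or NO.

  start: ¬((T ∧ (T ∨ x1)) ∨ ¬(x0 ∨ T))
  step 1: ¬(T ∧ (T ∨ x1)) ∧ ¬¬(x0 ∨ T)
  step 2: (¬T ∨ ¬(T ∨ x1)) ∧ ¬¬(x0 ∨ T)
  step 3: (F ∨ ¬(T ∨ x1)) ∧ ¬¬(x0 ∨ T)
  step 4: ¬(T ∨ x1) ∧ ¬¬(x0 ∨ T)
  step 5: (¬T ∧ ¬x1) ∧ ¬¬(x0 ∨ T)
  step 6: (F ∧ ¬x1) ∧ ¬¬(x0 ∨ T)
  step 7: F ∧ ¬¬(x0 ∨ T)
  step 8: F

Answer: YES — reaches normal form F in 8 ≤ 8 steps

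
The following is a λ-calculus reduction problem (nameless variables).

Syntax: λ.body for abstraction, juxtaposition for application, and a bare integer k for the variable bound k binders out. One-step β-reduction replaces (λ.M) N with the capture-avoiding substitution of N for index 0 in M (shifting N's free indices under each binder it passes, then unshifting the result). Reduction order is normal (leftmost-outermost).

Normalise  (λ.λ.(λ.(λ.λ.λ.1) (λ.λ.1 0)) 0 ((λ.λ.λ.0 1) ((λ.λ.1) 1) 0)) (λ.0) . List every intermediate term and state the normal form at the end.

Answer: normal form = λ.λ.λ.0 2  (in 6 steps)

Reduction:
  start: (λ.λ.(λ.(λ.λ.λ.1) (λ.λ.1 0)) 0 ((λ.λ.λ.0 1) ((λ.λ.1) 1) 0)) (λ.0)
  step 1: λ.(λ.(λ.λ.λ.1) (λ.λ.1 0)) 0 ((λ.λ.λ.0 1) ((λ.λ.1) (λ.0)) 0)
  step 2: λ.(λ.λ.λ.1) (λ.λ.1 0) ((λ.λ.λ.0 1) ((λ.λ.1) (λ.0)) 0)
  step 3: λ.(λ.λ.1) ((λ.λ.λ.0 1) ((λ.λ.1) (λ.0)) 0)
  step 4: λ.λ.(λ.λ.λ.0 1) ((λ.λ.1) (λ.0)) 1
  step 5: λ.λ.(λ.λ.0 1) 1
  step 6: λ.λ.λ.0 2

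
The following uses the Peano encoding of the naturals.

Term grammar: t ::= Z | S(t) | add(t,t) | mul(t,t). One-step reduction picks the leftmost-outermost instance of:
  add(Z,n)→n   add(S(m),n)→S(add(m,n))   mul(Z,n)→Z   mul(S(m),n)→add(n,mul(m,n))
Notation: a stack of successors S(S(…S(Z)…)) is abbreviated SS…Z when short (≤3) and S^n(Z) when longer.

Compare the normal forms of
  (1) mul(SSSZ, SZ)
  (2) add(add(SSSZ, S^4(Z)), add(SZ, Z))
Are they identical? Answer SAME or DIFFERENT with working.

Term A:
  start: mul(SSSZ, SZ)
  [1] add(SZ, mul(SSZ, SZ))
  [2] S(add(Z, mul(SSZ, SZ)))
  [3] S(mul(SSZ, SZ))
  [4] S(add(SZ, mul(SZ, SZ)))
  [5] S(S(add(Z, mul(SZ, SZ))))
  [6] S(S(mul(SZ, SZ)))
  [7] S(S(add(SZ, mul(Z, SZ))))
  [8] S(S(S(add(Z, mul(Z, SZ)))))
  [9] S(S(S(mul(Z, SZ))))
  [10] SSSZ

Term B:
  start: add(add(SSSZ, S^4(Z)), add(SZ, Z))
  [1] add(S(add(SSZ, S^4(Z))), add(SZ, Z))
  [2] S(add(add(SSZ, S^4(Z)), add(SZ, Z)))
  [3] S(add(S(add(SZ, S^4(Z))), add(SZ, Z)))
  [4] S(S(add(add(SZ, S^4(Z)), add(SZ, Z))))
  [5] S(S(add(S(add(Z, S^4(Z))), add(SZ, Z))))
  [6] S(S(S(add(add(Z, S^4(Z)), add(SZ, Z)))))
  [7] S(S(S(add(S^4(Z), add(SZ, Z)))))
  [8] S(S(S(S(add(SSSZ, add(SZ, Z))))))
  [9] S(S(S(S(S(add(SSZ, add(SZ, Z)))))))
  [10] S(S(S(S(S(S(add(SZ, add(SZ, Z))))))))
  [11] S(S(S(S(S(S(S(add(Z, add(SZ, Z)))))))))
  [12] S(S(S(S(S(S(S(add(SZ, Z))))))))
  [13] S(S(S(S(S(S(S(S(add(Z, Z)))))))))
  [14] S^8(Z)

Answer: DIFFERENT — A ⇓ SSSZ, B ⇓ S^8(Z)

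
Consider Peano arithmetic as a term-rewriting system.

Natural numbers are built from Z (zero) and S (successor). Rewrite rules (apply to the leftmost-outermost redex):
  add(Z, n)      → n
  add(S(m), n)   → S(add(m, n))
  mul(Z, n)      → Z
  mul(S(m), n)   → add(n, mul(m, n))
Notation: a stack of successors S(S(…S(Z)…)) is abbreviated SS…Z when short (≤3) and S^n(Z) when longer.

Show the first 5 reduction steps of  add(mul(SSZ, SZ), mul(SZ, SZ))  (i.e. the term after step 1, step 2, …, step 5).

  start: add(mul(SSZ, SZ), mul(SZ, SZ))
  →1  add(add(SZ, mul(SZ, SZ)), mul(SZ, SZ))
  →2  add(S(add(Z, mul(SZ, SZ))), mul(SZ, SZ))
  →3  S(add(add(Z, mul(SZ, SZ)), mul(SZ, SZ)))
  →4  S(add(mul(SZ, SZ), mul(SZ, SZ)))
  →5  S(add(add(SZ, mul(Z, SZ)), mul(SZ, SZ)))

Answer: after 5 steps: S(add(add(SZ, mul(Z, SZ)), mul(SZ, SZ)))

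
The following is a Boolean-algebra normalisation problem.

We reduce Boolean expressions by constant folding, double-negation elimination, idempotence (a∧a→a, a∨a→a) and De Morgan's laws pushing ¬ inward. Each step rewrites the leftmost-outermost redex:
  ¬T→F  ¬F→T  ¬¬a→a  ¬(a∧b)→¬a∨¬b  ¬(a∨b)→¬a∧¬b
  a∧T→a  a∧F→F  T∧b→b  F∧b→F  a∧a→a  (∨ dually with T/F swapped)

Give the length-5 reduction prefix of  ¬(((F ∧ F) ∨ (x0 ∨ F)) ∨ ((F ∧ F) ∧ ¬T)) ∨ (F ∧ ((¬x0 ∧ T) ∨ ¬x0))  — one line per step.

Answer: after 5 steps: ((T ∧ ¬(x0 ∨ F)) ∧ ¬((F ∧ F) ∧ ¬T)) ∨ (F ∧ ((¬x0 ∧ T) ∨ ¬x0))

Working:
  start: ¬(((F ∧ F) ∨ (x0 ∨ F)) ∨ ((F ∧ F) ∧ ¬T)) ∨ (F ∧ ((¬x0 ∧ T) ∨ ¬x0))
  step 1: (¬((F ∧ F) ∨ (x0 ∨ F)) ∧ ¬((F ∧ F) ∧ ¬T)) ∨ (F ∧ ((¬x0 ∧ T) ∨ ¬x0))
  step 2: ((¬(F ∧ F) ∧ ¬(x0 ∨ F)) ∧ ¬((F ∧ F) ∧ ¬T)) ∨ (F ∧ ((¬x0 ∧ T) ∨ ¬x0))
  step 3: (((¬F ∨ ¬F) ∧ ¬(x0 ∨ F)) ∧ ¬((F ∧ F) ∧ ¬T)) ∨ (F ∧ ((¬x0 ∧ T) ∨ ¬x0))
  step 4: ((¬F ∧ ¬(x0 ∨ F)) ∧ ¬((F ∧ F) ∧ ¬T)) ∨ (F ∧ ((¬x0 ∧ T) ∨ ¬x0))
  step 5: ((T ∧ ¬(x0 ∨ F)) ∧ ¬((F ∧ F) ∧ ¬T)) ∨ (F ∧ ((¬x0 ∧ T) ∨ ¬x0))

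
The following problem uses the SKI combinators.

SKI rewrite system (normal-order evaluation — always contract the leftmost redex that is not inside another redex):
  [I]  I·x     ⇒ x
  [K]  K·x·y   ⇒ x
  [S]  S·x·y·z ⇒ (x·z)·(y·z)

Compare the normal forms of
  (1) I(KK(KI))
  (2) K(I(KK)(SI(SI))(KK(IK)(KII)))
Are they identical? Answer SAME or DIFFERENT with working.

Answer: DIFFERENT — A ⇓ K, B ⇓ K(K(KI))

Working:
Term A:
  start: I(KK(KI))
  →1  KK(KI)
  →2  K

Term B:
  start: K(I(KK)(SI(SI))(KK(IK)(KII)))
  →1  K(KK(SI(SI))(KK(IK)(KII)))
  →2  K(K(KK(IK)(KII)))
  →3  K(K(K(KII)))
  →4  K(K(KI))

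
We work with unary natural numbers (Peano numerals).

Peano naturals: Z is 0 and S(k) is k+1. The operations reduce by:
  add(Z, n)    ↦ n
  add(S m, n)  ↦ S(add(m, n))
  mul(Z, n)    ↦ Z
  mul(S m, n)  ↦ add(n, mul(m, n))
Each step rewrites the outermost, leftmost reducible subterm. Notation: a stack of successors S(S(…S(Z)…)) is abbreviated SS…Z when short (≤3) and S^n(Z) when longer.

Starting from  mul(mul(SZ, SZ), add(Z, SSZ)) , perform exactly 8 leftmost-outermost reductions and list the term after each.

Answer: after 8 steps: S(S(mul(mul(Z, SZ), add(Z, SSZ))))

Reduction:
  start: mul(mul(SZ, SZ), add(Z, SSZ))
  →1  mul(add(SZ, mul(Z, SZ)), add(Z, SSZ))
  →2  mul(S(add(Z, mul(Z, SZ))), add(Z, SSZ))
  →3  add(add(Z, SSZ), mul(add(Z, mul(Z, SZ)), add(Z, SSZ)))
  →4  add(SSZ, mul(add(Z, mul(Z, SZ)), add(Z, SSZ)))
  →5  S(add(SZ, mul(add(Z, mul(Z, SZ)), add(Z, SSZ))))
  →6  S(S(add(Z, mul(add(Z, mul(Z, SZ)), add(Z, SSZ)))))
  →7  S(S(mul(add(Z, mul(Z, SZ)), add(Z, SSZ))))
  →8  S(S(mul(mul(Z, SZ), add(Z, SSZ))))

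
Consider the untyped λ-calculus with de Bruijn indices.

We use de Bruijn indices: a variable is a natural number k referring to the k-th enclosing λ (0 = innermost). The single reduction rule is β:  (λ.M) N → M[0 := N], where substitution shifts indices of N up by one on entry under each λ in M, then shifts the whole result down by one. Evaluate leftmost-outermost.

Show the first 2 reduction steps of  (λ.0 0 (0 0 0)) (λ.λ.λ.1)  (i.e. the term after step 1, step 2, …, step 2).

  start: (λ.0 0 (0 0 0)) (λ.λ.λ.1)
  step 1: (λ.λ.λ.1) (λ.λ.λ.1) ((λ.λ.λ.1) (λ.λ.λ.1) (λ.λ.λ.1))
  step 2: (λ.λ.1) ((λ.λ.λ.1) (λ.λ.λ.1) (λ.λ.λ.1))

Answer: after 2 steps: (λ.λ.1) ((λ.λ.λ.1) (λ.λ.λ.1) (λ.λ.λ.1))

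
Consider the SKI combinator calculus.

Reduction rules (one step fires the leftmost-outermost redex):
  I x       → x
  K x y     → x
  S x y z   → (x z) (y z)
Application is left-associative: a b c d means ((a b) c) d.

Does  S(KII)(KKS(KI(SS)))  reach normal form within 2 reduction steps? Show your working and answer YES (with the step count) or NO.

  start: S(KII)(KKS(KI(SS)))
  →1  SI(KKS(KI(SS)))
  →2  SI(K(KI(SS)))

Answer: NO — after 2 steps the term is SI(K(KI(SS))), not yet normal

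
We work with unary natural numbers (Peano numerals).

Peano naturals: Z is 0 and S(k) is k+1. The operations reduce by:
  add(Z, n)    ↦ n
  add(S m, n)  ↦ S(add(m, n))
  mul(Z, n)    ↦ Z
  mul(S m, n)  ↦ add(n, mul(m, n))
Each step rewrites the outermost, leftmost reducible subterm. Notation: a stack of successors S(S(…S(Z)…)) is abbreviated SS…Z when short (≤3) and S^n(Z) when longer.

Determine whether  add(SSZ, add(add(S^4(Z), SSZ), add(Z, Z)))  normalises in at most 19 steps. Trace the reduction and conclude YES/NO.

  start: add(SSZ, add(add(S^4(Z), SSZ), add(Z, Z)))
  →1  S(add(SZ, add(add(S^4(Z), SSZ), add(Z, Z))))
  →2  S(S(add(Z, add(add(S^4(Z), SSZ), add(Z, Z)))))
  →3  S(S(add(add(S^4(Z), SSZ), add(Z, Z))))
  →4  S(S(add(S(add(SSSZ, SSZ)), add(Z, Z))))
  →5  S(S(S(add(add(SSSZ, SSZ), add(Z, Z)))))
  →6  S(S(S(add(S(add(SSZ, SSZ)), add(Z, Z)))))
  →7  S(S(S(S(add(add(SSZ, SSZ), add(Z, Z))))))
  →8  S(S(S(S(add(S(add(SZ, SSZ)), add(Z, Z))))))
  →9  S(S(S(S(S(add(add(SZ, SSZ), add(Z, Z)))))))
  →10  S(S(S(S(S(add(S(add(Z, SSZ)), add(Z, Z)))))))
  →11  S(S(S(S(S(S(add(add(Z, SSZ), add(Z, Z))))))))
  →12  S(S(S(S(S(S(add(SSZ, add(Z, Z))))))))
  →13  S(S(S(S(S(S(S(add(SZ, add(Z, Z)))))))))
  →14  S(S(S(S(S(S(S(S(add(Z, add(Z, Z))))))))))
  →15  S(S(S(S(S(S(S(S(add(Z, Z)))))))))
  →16  S^8(Z)

Answer: YES — reaches normal form S^8(Z) in 16 ≤ 19 steps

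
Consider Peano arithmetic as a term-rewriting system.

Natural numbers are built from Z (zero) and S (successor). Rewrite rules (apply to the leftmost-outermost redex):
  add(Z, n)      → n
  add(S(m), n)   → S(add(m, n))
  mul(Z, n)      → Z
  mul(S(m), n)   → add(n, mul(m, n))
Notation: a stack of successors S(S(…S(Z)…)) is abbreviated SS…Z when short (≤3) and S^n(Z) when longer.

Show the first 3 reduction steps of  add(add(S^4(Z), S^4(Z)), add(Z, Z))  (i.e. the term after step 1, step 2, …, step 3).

Answer: after 3 steps: S(add(S(add(SSZ, S^4(Z))), add(Z, Z)))

Derivation:
  start: add(add(S^4(Z), S^4(Z)), add(Z, Z))
  →1  add(S(add(SSSZ, S^4(Z))), add(Z, Z))
  →2  S(add(add(SSSZ, S^4(Z)), add(Z, Z)))
  →3  S(add(S(add(SSZ, S^4(Z))), add(Z, Z)))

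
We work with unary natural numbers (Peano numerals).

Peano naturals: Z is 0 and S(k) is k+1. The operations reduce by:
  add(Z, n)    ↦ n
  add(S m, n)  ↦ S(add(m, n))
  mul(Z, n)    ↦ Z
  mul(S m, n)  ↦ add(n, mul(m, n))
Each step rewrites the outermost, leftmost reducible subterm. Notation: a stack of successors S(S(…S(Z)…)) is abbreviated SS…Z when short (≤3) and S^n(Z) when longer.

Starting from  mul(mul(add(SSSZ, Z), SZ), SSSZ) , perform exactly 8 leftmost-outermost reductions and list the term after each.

Answer: after 8 steps: S(S(S(mul(add(Z, mul(add(SSZ, Z), SZ)), SSSZ))))

Derivation:
  start: mul(mul(add(SSSZ, Z), SZ), SSSZ)
  [1] mul(mul(S(add(SSZ, Z)), SZ), SSSZ)
  [2] mul(add(SZ, mul(add(SSZ, Z), SZ)), SSSZ)
  [3] mul(S(add(Z, mul(add(SSZ, Z), SZ))), SSSZ)
  [4] add(SSSZ, mul(add(Z, mul(add(SSZ, Z), SZ)), SSSZ))
  [5] S(add(SSZ, mul(add(Z, mul(add(SSZ, Z), SZ)), SSSZ)))
  [6] S(S(add(SZ, mul(add(Z, mul(add(SSZ, Z), SZ)), SSSZ))))
  [7] S(S(S(add(Z, mul(add(Z, mul(add(SSZ, Z), SZ)), SSSZ)))))
  [8] S(S(S(mul(add(Z, mul(add(SSZ, Z), SZ)), SSSZ))))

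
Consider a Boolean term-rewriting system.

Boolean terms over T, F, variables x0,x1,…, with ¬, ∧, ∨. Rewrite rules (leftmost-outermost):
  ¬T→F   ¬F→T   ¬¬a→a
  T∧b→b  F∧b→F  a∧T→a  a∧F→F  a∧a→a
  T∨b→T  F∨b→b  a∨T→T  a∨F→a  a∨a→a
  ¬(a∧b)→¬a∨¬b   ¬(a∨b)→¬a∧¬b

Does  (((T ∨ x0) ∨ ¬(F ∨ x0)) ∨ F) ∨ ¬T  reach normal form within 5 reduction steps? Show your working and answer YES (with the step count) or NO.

Answer: YES — reaches normal form T in 4 ≤ 5 steps

Working:
  start: (((T ∨ x0) ∨ ¬(F ∨ x0)) ∨ F) ∨ ¬T
  [1] ((T ∨ x0) ∨ ¬(F ∨ x0)) ∨ ¬T
  [2] (T ∨ ¬(F ∨ x0)) ∨ ¬T
  [3] T ∨ ¬T
  [4] T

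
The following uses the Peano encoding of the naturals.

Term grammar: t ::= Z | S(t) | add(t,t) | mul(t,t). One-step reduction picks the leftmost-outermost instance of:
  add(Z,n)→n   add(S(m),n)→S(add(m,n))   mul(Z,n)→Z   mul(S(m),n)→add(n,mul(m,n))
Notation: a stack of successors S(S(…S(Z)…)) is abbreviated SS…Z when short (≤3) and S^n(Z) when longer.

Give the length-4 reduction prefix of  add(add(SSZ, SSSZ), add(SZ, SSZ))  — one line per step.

Answer: after 4 steps: S(S(add(add(Z, SSSZ), add(SZ, SSZ))))

Derivation:
  start: add(add(SSZ, SSSZ), add(SZ, SSZ))
  step 1: add(S(add(SZ, SSSZ)), add(SZ, SSZ))
  step 2: S(add(add(SZ, SSSZ), add(SZ, SSZ)))
  step 3: S(add(S(add(Z, SSSZ)), add(SZ, SSZ)))
  step 4: S(S(add(add(Z, SSSZ), add(SZ, SSZ))))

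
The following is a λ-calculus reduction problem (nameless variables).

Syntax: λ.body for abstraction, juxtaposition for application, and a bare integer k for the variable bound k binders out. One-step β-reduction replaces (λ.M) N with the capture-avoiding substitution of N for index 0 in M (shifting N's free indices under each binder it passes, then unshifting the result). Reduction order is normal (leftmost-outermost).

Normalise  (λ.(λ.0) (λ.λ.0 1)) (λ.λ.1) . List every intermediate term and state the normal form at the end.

Answer: normal form = λ.λ.0 1  (in 2 steps)

Working:
  start: (λ.(λ.0) (λ.λ.0 1)) (λ.λ.1)
  step 1: (λ.0) (λ.λ.0 1)
  step 2: λ.λ.0 1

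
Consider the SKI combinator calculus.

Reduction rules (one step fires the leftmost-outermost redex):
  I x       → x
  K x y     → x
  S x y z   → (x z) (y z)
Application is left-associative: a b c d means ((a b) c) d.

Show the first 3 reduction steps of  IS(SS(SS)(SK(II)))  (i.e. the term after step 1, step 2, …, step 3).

  start: IS(SS(SS)(SK(II)))
  step 1: S(SS(SS)(SK(II)))
  step 2: S(S(SK(II))(SS(SK(II))))
  step 3: S(S(SKI)(SS(SK(II))))

Answer: after 3 steps: S(S(SKI)(SS(SK(II))))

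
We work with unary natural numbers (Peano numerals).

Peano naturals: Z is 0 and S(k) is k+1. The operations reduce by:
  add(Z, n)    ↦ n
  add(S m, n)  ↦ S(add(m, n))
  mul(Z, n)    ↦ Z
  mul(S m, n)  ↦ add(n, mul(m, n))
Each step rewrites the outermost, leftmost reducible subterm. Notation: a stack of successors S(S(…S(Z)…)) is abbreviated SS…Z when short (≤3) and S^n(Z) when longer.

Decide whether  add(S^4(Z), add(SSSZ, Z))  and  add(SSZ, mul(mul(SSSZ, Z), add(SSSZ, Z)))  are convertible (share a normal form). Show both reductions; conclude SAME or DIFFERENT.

Answer: DIFFERENT — A ⇓ S^7(Z), B ⇓ SSZ

Derivation:
Term A:
  start: add(S^4(Z), add(SSSZ, Z))
  [1] S(add(SSSZ, add(SSSZ, Z)))
  [2] S(S(add(SSZ, add(SSSZ, Z))))
  [3] S(S(S(add(SZ, add(SSSZ, Z)))))
  [4] S(S(S(S(add(Z, add(SSSZ, Z))))))
  [5] S(S(S(S(add(SSSZ, Z)))))
  [6] S(S(S(S(S(add(SSZ, Z))))))
  [7] S(S(S(S(S(S(add(SZ, Z)))))))
  [8] S(S(S(S(S(S(S(add(Z, Z))))))))
  [9] S^7(Z)

Term B:
  start: add(SSZ, mul(mul(SSSZ, Z), add(SSSZ, Z)))
  [1] S(add(SZ, mul(mul(SSSZ, Z), add(SSSZ, Z))))
  [2] S(S(add(Z, mul(mul(SSSZ, Z), add(SSSZ, Z)))))
  [3] S(S(mul(mul(SSSZ, Z), add(SSSZ, Z))))
  [4] S(S(mul(add(Z, mul(SSZ, Z)), add(SSSZ, Z))))
  [5] S(S(mul(mul(SSZ, Z), add(SSSZ, Z))))
  [6] S(S(mul(add(Z, mul(SZ, Z)), add(SSSZ, Z))))
  [7] S(S(mul(mul(SZ, Z), add(SSSZ, Z))))
  [8] S(S(mul(add(Z, mul(Z, Z)), add(SSSZ, Z))))
  [9] S(S(mul(mul(Z, Z), add(SSSZ, Z))))
  [10] S(S(mul(Z, add(SSSZ, Z))))
  [11] SSZ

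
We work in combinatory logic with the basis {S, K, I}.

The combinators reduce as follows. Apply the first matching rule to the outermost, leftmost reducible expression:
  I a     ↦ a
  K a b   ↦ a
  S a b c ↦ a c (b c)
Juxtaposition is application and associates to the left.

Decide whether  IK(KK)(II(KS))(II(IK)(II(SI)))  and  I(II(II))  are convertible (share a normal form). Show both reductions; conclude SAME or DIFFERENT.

Answer: DIFFERENT — A ⇓ K, B ⇓ I

Working:
Term A:
  start: IK(KK)(II(KS))(II(IK)(II(SI)))
  [1] K(KK)(II(KS))(II(IK)(II(SI)))
  [2] KK(II(IK)(II(SI)))
  [3] K

Term B:
  start: I(II(II))
  [1] II(II)
  [2] I(II)
  [3] II
  [4] I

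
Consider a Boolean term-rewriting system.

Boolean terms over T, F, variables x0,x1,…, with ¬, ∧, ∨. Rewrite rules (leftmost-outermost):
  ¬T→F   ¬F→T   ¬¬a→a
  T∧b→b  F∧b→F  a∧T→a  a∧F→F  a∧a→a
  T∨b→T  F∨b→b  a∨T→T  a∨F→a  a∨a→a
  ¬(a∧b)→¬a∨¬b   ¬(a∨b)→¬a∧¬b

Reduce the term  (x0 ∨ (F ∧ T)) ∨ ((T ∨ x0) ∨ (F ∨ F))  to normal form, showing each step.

  start: (x0 ∨ (F ∧ T)) ∨ ((T ∨ x0) ∨ (F ∨ F))
  [1] (x0 ∨ F) ∨ ((T ∨ x0) ∨ (F ∨ F))
  [2] x0 ∨ ((T ∨ x0) ∨ (F ∨ F))
  [3] x0 ∨ (T ∨ (F ∨ F))
  [4] x0 ∨ T
  [5] T

Answer: normal form = T  (in 5 steps)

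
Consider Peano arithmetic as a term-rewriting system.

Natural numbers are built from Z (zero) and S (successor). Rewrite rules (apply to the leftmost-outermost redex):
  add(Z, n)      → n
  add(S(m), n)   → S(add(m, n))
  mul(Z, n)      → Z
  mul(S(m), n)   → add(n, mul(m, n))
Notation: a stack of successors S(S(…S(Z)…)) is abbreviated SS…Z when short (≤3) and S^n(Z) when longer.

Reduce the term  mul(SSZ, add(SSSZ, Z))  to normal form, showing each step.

  start: mul(SSZ, add(SSSZ, Z))
  →1  add(add(SSSZ, Z), mul(SZ, add(SSSZ, Z)))
  →2  add(S(add(SSZ, Z)), mul(SZ, add(SSSZ, Z)))
  →3  S(add(add(SSZ, Z), mul(SZ, add(SSSZ, Z))))
  →4  S(add(S(add(SZ, Z)), mul(SZ, add(SSSZ, Z))))
  →5  S(S(add(add(SZ, Z), mul(SZ, add(SSSZ, Z)))))
  →6  S(S(add(S(add(Z, Z)), mul(SZ, add(SSSZ, Z)))))
  →7  S(S(S(add(add(Z, Z), mul(SZ, add(SSSZ, Z))))))
  →8  S(S(S(add(Z, mul(SZ, add(SSSZ, Z))))))
  →9  S(S(S(mul(SZ, add(SSSZ, Z)))))
  →10  S(S(S(add(add(SSSZ, Z), mul(Z, add(SSSZ, Z))))))
  →11  S(S(S(add(S(add(SSZ, Z)), mul(Z, add(SSSZ, Z))))))
  →12  S(S(S(S(add(add(SSZ, Z), mul(Z, add(SSSZ, Z)))))))
  →13  S(S(S(S(add(S(add(SZ, Z)), mul(Z, add(SSSZ, Z)))))))
  →14  S(S(S(S(S(add(add(SZ, Z), mul(Z, add(SSSZ, Z))))))))
  →15  S(S(S(S(S(add(S(add(Z, Z)), mul(Z, add(SSSZ, Z))))))))
  →16  S(S(S(S(S(S(add(add(Z, Z), mul(Z, add(SSSZ, Z)))))))))
  →17  S(S(S(S(S(S(add(Z, mul(Z, add(SSSZ, Z)))))))))
  →18  S(S(S(S(S(S(mul(Z, add(SSSZ, Z))))))))
  →19  S^6(Z)

Answer: normal form = S^6(Z)  (in 19 steps)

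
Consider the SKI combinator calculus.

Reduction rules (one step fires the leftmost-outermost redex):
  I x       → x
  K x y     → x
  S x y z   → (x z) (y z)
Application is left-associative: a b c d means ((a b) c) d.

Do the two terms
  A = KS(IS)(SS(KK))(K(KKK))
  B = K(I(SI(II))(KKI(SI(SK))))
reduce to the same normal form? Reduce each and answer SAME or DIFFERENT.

Answer: DIFFERENT — A ⇓ S(SS(KK))(KK), B ⇓ K(SI(SK))

Reduction:
Term A:
  start: KS(IS)(SS(KK))(K(KKK))
  [1] S(SS(KK))(K(KKK))
  [2] S(SS(KK))(KK)

Term B:
  start: K(I(SI(II))(KKI(SI(SK))))
  [1] K(SI(II)(KKI(SI(SK))))
  [2] K(I(KKI(SI(SK)))(II(KKI(SI(SK)))))
  [3] K(KKI(SI(SK))(II(KKI(SI(SK)))))
  [4] K(K(SI(SK))(II(KKI(SI(SK)))))
  [5] K(SI(SK))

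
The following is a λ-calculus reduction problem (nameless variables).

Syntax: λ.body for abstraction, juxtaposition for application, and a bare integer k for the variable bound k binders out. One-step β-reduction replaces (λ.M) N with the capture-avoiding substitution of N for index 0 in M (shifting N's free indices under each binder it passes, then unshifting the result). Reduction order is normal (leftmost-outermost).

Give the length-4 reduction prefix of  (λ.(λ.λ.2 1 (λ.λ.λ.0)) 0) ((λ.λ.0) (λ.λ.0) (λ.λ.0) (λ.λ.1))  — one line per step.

Answer: after 4 steps: λ.(λ.λ.0) (λ.λ.1) ((λ.λ.0) (λ.λ.0) (λ.λ.0) (λ.λ.1)) (λ.λ.λ.0)

Reduction:
  start: (λ.(λ.λ.2 1 (λ.λ.λ.0)) 0) ((λ.λ.0) (λ.λ.0) (λ.λ.0) (λ.λ.1))
  [1] (λ.λ.(λ.λ.0) (λ.λ.0) (λ.λ.0) (λ.λ.1) 1 (λ.λ.λ.0)) ((λ.λ.0) (λ.λ.0) (λ.λ.0) (λ.λ.1))
  [2] λ.(λ.λ.0) (λ.λ.0) (λ.λ.0) (λ.λ.1) ((λ.λ.0) (λ.λ.0) (λ.λ.0) (λ.λ.1)) (λ.λ.λ.0)
  [3] λ.(λ.0) (λ.λ.0) (λ.λ.1) ((λ.λ.0) (λ.λ.0) (λ.λ.0) (λ.λ.1)) (λ.λ.λ.0)
  [4] λ.(λ.λ.0) (λ.λ.1) ((λ.λ.0) (λ.λ.0) (λ.λ.0) (λ.λ.1)) (λ.λ.λ.0)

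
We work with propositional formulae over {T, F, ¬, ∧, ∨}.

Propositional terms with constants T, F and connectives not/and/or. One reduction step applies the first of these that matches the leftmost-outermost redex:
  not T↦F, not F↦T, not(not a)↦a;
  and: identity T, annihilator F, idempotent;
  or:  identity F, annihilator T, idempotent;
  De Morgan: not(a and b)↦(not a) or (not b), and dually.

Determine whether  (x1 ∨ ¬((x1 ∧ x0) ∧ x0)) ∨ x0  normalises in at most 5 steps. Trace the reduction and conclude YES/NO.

  start: (x1 ∨ ¬((x1 ∧ x0) ∧ x0)) ∨ x0
  →1  (x1 ∨ (¬(x1 ∧ x0) ∨ ¬x0)) ∨ x0
  →2  (x1 ∨ ((¬x1 ∨ ¬x0) ∨ ¬x0)) ∨ x0

Answer: YES — reaches normal form (x1 ∨ ((¬x1 ∨ ¬x0) ∨ ¬x0)) ∨ x0 in 2 ≤ 5 steps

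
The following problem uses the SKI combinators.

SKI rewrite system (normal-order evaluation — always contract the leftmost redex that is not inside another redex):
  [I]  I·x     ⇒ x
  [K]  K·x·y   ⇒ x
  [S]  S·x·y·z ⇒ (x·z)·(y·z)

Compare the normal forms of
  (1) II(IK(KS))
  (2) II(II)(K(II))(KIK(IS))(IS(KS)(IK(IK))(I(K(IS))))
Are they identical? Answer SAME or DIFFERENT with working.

Answer: DIFFERENT — A ⇓ K(KS), B ⇓ SK

Reduction:
Term A:
  start: II(IK(KS))
  [1] I(IK(KS))
  [2] IK(KS)
  [3] K(KS)

Term B:
  start: II(II)(K(II))(KIK(IS))(IS(KS)(IK(IK))(I(K(IS))))
  [1] I(II)(K(II))(KIK(IS))(IS(KS)(IK(IK))(I(K(IS))))
  [2] II(K(II))(KIK(IS))(IS(KS)(IK(IK))(I(K(IS))))
  [3] I(K(II))(KIK(IS))(IS(KS)(IK(IK))(I(K(IS))))
  [4] K(II)(KIK(IS))(IS(KS)(IK(IK))(I(K(IS))))
  [5] II(IS(KS)(IK(IK))(I(K(IS))))
  [6] I(IS(KS)(IK(IK))(I(K(IS))))
  [7] IS(KS)(IK(IK))(I(K(IS)))
  [8] S(KS)(IK(IK))(I(K(IS)))
  [9] KS(I(K(IS)))(IK(IK)(I(K(IS))))
  [10] S(IK(IK)(I(K(IS))))
  [11] S(K(IK)(I(K(IS))))
  [12] S(IK)
  [13] SK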